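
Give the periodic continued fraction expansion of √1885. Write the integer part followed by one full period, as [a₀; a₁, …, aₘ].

a₀ = ⌊√1885⌋ = 43.
With m₀=0, d₀=1 and mₖ₊₁ = dₖaₖ − mₖ, dₖ₊₁ = (n − mₖ₊₁²)/dₖ, aₖ₊₁ = ⌊(a₀+mₖ₊₁)/dₖ₊₁⌋:
  k=1: m=43, d=36, a=2
  k=2: m=29, d=29, a=2
  k=3: m=29, d=36, a=2
  k=4: m=43, d=1, a=86
d=1 and a=2a₀=86 at k=4, so the next step gives (m, d) = (43, 36) again — its k=1 value — and the period has length 4.

[43; 2, 2, 2, 86]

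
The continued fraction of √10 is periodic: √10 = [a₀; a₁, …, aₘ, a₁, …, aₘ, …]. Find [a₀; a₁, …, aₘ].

a₀ = ⌊√10⌋ = 3.
With m₀=0, d₀=1 and mₖ₊₁ = dₖaₖ − mₖ, dₖ₊₁ = (n − mₖ₊₁²)/dₖ, aₖ₊₁ = ⌊(a₀+mₖ₊₁)/dₖ₊₁⌋:
  k=1: m=3, d=1, a=6
d=1 and a=2a₀=6 at k=1, so the next step gives (m, d) = (3, 1) again — its k=1 value — and the period has length 1.

[3; 6]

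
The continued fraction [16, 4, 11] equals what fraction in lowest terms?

Fold from the inside: start with 11/1.
  4 + 1/11 = 45/11
  16 + 11/45 = 731/45

731/45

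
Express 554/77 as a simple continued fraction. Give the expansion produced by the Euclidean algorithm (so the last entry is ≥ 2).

[7; 5, 7, 2]

554 = 7*77 + 15
77 = 5*15 + 2
15 = 7*2 + 1
2 = 2*1 + 0  (stop)
So 554/77 = [7; 5, 7, 2].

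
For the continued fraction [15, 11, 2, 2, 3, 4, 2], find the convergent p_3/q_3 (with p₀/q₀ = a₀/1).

860/57

Using pₖ = aₖpₖ₋₁ + pₖ₋₂, qₖ = aₖqₖ₋₁ + qₖ₋₂ (with p₋₁=1, p₋₂=0, q₋₁=0, q₋₂=1):
  k=0: a=15, p=15, q=1
  k=1: a=11, p=166, q=11
  k=2: a=2, p=347, q=23
  k=3: a=2, p=860, q=57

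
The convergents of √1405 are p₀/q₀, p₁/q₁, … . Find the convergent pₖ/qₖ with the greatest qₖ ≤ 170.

2249/60

√1405 = [37; 2, 14, 2, 74, …] (period length 4).
Convergents:
  p_0/q_0 = 37/1
  p_1/q_1 = 75/2
  p_2/q_2 = 1087/29
  p_3/q_3 = 2249/60
  p_4/q_4 = 167513/4469
q_3 = 60 ≤ 170 < 4469 = q_4, so the answer is 2249/60.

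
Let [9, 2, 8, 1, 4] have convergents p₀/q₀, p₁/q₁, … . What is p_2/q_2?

161/17

Using pₖ = aₖpₖ₋₁ + pₖ₋₂, qₖ = aₖqₖ₋₁ + qₖ₋₂ (with p₋₁=1, p₋₂=0, q₋₁=0, q₋₂=1):
  k=0: a=9, p=9, q=1
  k=1: a=2, p=19, q=2
  k=2: a=8, p=161, q=17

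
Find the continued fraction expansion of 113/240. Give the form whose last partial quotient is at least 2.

[0; 2, 8, 14]

113 = 0*240 + 113
240 = 2*113 + 14
113 = 8*14 + 1
14 = 14*1 + 0  (stop)
So 113/240 = [0; 2, 8, 14].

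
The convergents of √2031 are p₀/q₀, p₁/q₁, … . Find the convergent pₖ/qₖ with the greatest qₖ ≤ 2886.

√2031 = [45; 15, 90, …] (period length 2).
Convergents:
  p_0/q_0 = 45/1
  p_1/q_1 = 676/15
  p_2/q_2 = 60885/1351
  p_3/q_3 = 913951/20280
q_2 = 1351 ≤ 2886 < 20280 = q_3, so the answer is 60885/1351.

60885/1351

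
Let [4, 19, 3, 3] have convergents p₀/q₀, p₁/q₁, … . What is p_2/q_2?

Using pₖ = aₖpₖ₋₁ + pₖ₋₂, qₖ = aₖqₖ₋₁ + qₖ₋₂ (with p₋₁=1, p₋₂=0, q₋₁=0, q₋₂=1):
  k=0: a=4, p=4, q=1
  k=1: a=19, p=77, q=19
  k=2: a=3, p=235, q=58

235/58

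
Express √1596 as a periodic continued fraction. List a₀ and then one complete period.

[39; 1, 18, 1, 78]

a₀ = ⌊√1596⌋ = 39.
With m₀=0, d₀=1 and mₖ₊₁ = dₖaₖ − mₖ, dₖ₊₁ = (n − mₖ₊₁²)/dₖ, aₖ₊₁ = ⌊(a₀+mₖ₊₁)/dₖ₊₁⌋:
  k=1: m=39, d=75, a=1
  k=2: m=36, d=4, a=18
  k=3: m=36, d=75, a=1
  k=4: m=39, d=1, a=78
d=1 and a=2a₀=78 at k=4, so the next step gives (m, d) = (39, 75) again — its k=1 value — and the period has length 4.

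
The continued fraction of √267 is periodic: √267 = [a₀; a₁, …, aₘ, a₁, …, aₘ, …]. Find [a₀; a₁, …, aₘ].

[16; 2, 1, 15, 1, 2, 32]

a₀ = ⌊√267⌋ = 16.
With m₀=0, d₀=1 and mₖ₊₁ = dₖaₖ − mₖ, dₖ₊₁ = (n − mₖ₊₁²)/dₖ, aₖ₊₁ = ⌊(a₀+mₖ₊₁)/dₖ₊₁⌋:
  k=1: m=16, d=11, a=2
  k=2: m=6, d=21, a=1
  k=3: m=15, d=2, a=15
  k=4: m=15, d=21, a=1
  k=5: m=6, d=11, a=2
  k=6: m=16, d=1, a=32
d=1 and a=2a₀=32 at k=6, so the next step gives (m, d) = (16, 11) again — its k=1 value — and the period has length 6.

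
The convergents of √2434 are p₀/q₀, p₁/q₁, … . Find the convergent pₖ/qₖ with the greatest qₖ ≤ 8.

148/3

√2434 = [49; 2, 1, 48, 1, 2, 98, …] (period length 6).
Convergents:
  p_0/q_0 = 49/1
  p_1/q_1 = 99/2
  p_2/q_2 = 148/3
  p_3/q_3 = 7203/146
q_2 = 3 ≤ 8 < 146 = q_3, so the answer is 148/3.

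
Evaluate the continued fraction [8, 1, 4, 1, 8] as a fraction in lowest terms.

Using pₖ = aₖpₖ₋₁ + pₖ₋₂ and qₖ = aₖqₖ₋₁ + qₖ₋₂:
  k=0: a=8, p=8, q=1
  k=1: a=1, p=9, q=1
  k=2: a=4, p=44, q=5
  k=3: a=1, p=53, q=6
  k=4: a=8, p=468, q=53

468/53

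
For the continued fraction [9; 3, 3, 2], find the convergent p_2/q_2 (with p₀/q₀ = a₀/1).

Using pₖ = aₖpₖ₋₁ + pₖ₋₂, qₖ = aₖqₖ₋₁ + qₖ₋₂ (with p₋₁=1, p₋₂=0, q₋₁=0, q₋₂=1):
  k=0: a=9, p=9, q=1
  k=1: a=3, p=28, q=3
  k=2: a=3, p=93, q=10

93/10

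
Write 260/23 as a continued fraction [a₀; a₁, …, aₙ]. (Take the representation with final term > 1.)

260 = 11·23 + 7
23 = 3·7 + 2
7 = 3·2 + 1
2 = 2·1 + 0  (stop)
So 260/23 = [11; 3, 3, 2].

[11; 3, 3, 2]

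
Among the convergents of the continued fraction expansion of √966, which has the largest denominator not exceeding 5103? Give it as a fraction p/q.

57499/1850

√966 = [31; 12, 2, 2, 2, 12, 62, …] (period length 6).
Convergents:
  p_0/q_0 = 31/1
  p_1/q_1 = 373/12
  p_2/q_2 = 777/25
  p_3/q_3 = 1927/62
  p_4/q_4 = 4631/149
  p_5/q_5 = 57499/1850
  p_6/q_6 = 3569569/114849
q_5 = 1850 ≤ 5103 < 114849 = q_6, so the answer is 57499/1850.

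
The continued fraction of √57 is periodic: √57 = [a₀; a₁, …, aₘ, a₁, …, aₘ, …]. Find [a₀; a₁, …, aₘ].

a₀ = ⌊√57⌋ = 7.
With m₀=0, d₀=1 and mₖ₊₁ = dₖaₖ − mₖ, dₖ₊₁ = (n − mₖ₊₁²)/dₖ, aₖ₊₁ = ⌊(a₀+mₖ₊₁)/dₖ₊₁⌋:
  k=1: m=7, d=8, a=1
  k=2: m=1, d=7, a=1
  k=3: m=6, d=3, a=4
  k=4: m=6, d=7, a=1
  k=5: m=1, d=8, a=1
  k=6: m=7, d=1, a=14
d=1 and a=2a₀=14 at k=6, so the next step gives (m, d) = (7, 8) again — its k=1 value — and the period has length 6.

[7; 1, 1, 4, 1, 1, 14]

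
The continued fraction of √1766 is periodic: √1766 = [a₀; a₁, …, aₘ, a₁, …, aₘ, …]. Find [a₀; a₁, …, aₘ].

a₀ = ⌊√1766⌋ = 42.
With m₀=0, d₀=1 and mₖ₊₁ = dₖaₖ − mₖ, dₖ₊₁ = (n − mₖ₊₁²)/dₖ, aₖ₊₁ = ⌊(a₀+mₖ₊₁)/dₖ₊₁⌋:
  k=1: m=42, d=2, a=42
  k=2: m=42, d=1, a=84
d=1 and a=2a₀=84 at k=2, so the next step gives (m, d) = (42, 2) again — its k=1 value — and the period has length 2.

[42; 42, 84]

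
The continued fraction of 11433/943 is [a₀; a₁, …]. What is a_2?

11433 = 12·943 + 117   →  a_0 = 12
943 = 8·117 + 7   →  a_1 = 8
117 = 16·7 + 5   →  a_2 = 16

16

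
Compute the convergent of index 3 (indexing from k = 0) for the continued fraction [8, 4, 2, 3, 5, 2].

Using pₖ = aₖpₖ₋₁ + pₖ₋₂, qₖ = aₖqₖ₋₁ + qₖ₋₂ (with p₋₁=1, p₋₂=0, q₋₁=0, q₋₂=1):
  k=0: a=8, p=8, q=1
  k=1: a=4, p=33, q=4
  k=2: a=2, p=74, q=9
  k=3: a=3, p=255, q=31

255/31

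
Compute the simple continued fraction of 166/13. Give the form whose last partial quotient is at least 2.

[12; 1, 3, 3]

166 = 12·13 + 10
13 = 1·10 + 3
10 = 3·3 + 1
3 = 3·1 + 0  (stop)
So 166/13 = [12; 1, 3, 3].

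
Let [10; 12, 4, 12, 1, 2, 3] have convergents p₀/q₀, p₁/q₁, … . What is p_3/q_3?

6049/600

Using pₖ = aₖpₖ₋₁ + pₖ₋₂, qₖ = aₖqₖ₋₁ + qₖ₋₂ (with p₋₁=1, p₋₂=0, q₋₁=0, q₋₂=1):
  k=0: a=10, p=10, q=1
  k=1: a=12, p=121, q=12
  k=2: a=4, p=494, q=49
  k=3: a=12, p=6049, q=600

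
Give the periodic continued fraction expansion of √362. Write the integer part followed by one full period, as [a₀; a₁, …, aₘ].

[19; 38]

a₀ = ⌊√362⌋ = 19.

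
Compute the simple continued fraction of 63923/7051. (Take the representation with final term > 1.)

[9; 15, 5, 10, 9]

63923 = 9*7051 + 464
7051 = 15*464 + 91
464 = 5*91 + 9
91 = 10*9 + 1
9 = 9*1 + 0  (stop)
So 63923/7051 = [9; 15, 5, 10, 9].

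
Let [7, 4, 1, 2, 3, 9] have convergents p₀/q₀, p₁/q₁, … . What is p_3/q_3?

Using pₖ = aₖpₖ₋₁ + pₖ₋₂, qₖ = aₖqₖ₋₁ + qₖ₋₂ (with p₋₁=1, p₋₂=0, q₋₁=0, q₋₂=1):
  k=0: a=7, p=7, q=1
  k=1: a=4, p=29, q=4
  k=2: a=1, p=36, q=5
  k=3: a=2, p=101, q=14

101/14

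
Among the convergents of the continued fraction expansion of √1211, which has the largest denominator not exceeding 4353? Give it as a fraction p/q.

√1211 = [34; 1, 3, 1, 68, …] (period length 4).
Convergents:
  p_0/q_0 = 34/1
  p_1/q_1 = 35/1
  p_2/q_2 = 139/4
  p_3/q_3 = 174/5
  p_4/q_4 = 11971/344
  p_5/q_5 = 12145/349
  p_6/q_6 = 48406/1391
  p_7/q_7 = 60551/1740
  p_8/q_8 = 4165874/119711
q_7 = 1740 ≤ 4353 < 119711 = q_8, so the answer is 60551/1740.

60551/1740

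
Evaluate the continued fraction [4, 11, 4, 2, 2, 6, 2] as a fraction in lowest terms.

13956/3413

Fold from the inside: start with 2/1.
  6 + 1/2 = 13/2
  2 + 2/13 = 28/13
  2 + 13/28 = 69/28
  4 + 28/69 = 304/69
  11 + 69/304 = 3413/304
  4 + 304/3413 = 13956/3413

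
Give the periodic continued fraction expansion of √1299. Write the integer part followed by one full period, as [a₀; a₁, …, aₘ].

[36; 24, 72]

a₀ = ⌊√1299⌋ = 36.
With m₀=0, d₀=1 and mₖ₊₁ = dₖaₖ − mₖ, dₖ₊₁ = (n − mₖ₊₁²)/dₖ, aₖ₊₁ = ⌊(a₀+mₖ₊₁)/dₖ₊₁⌋:
  k=1: m=36, d=3, a=24
  k=2: m=36, d=1, a=72
d=1 and a=2a₀=72 at k=2, so the next step gives (m, d) = (36, 3) again — its k=1 value — and the period has length 2.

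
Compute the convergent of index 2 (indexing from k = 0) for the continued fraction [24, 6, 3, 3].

Using pₖ = aₖpₖ₋₁ + pₖ₋₂, qₖ = aₖqₖ₋₁ + qₖ₋₂ (with p₋₁=1, p₋₂=0, q₋₁=0, q₋₂=1):
  k=0: a=24, p=24, q=1
  k=1: a=6, p=145, q=6
  k=2: a=3, p=459, q=19

459/19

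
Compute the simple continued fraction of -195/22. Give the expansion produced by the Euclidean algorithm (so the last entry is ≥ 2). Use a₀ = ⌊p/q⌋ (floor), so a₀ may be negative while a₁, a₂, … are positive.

-195 = -9*22 + 3
22 = 7*3 + 1
3 = 3*1 + 0  (stop)
So -195/22 = [-9; 7, 3].

[-9; 7, 3]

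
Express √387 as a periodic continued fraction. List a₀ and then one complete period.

a₀ = ⌊√387⌋ = 19.
With m₀=0, d₀=1 and mₖ₊₁ = dₖaₖ − mₖ, dₖ₊₁ = (n − mₖ₊₁²)/dₖ, aₖ₊₁ = ⌊(a₀+mₖ₊₁)/dₖ₊₁⌋:
  k=1: m=19, d=26, a=1
  k=2: m=7, d=13, a=2
  k=3: m=19, d=2, a=19
  k=4: m=19, d=13, a=2
  k=5: m=7, d=26, a=1
  k=6: m=19, d=1, a=38
d=1 and a=2a₀=38 at k=6, so the next step gives (m, d) = (19, 26) again — its k=1 value — and the period has length 6.

[19; 1, 2, 19, 2, 1, 38]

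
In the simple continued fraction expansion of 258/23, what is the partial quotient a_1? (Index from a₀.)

258 = 11·23 + 5   →  a_0 = 11
23 = 4·5 + 3   →  a_1 = 4

4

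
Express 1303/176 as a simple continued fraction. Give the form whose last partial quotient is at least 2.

[7; 2, 2, 11, 3]

1303 = 7×176 + 71
176 = 2×71 + 34
71 = 2×34 + 3
34 = 11×3 + 1
3 = 3×1 + 0  (stop)
So 1303/176 = [7; 2, 2, 11, 3].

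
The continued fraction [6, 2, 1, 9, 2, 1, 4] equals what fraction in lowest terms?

Fold from the inside: start with 4/1.
  1 + 1/4 = 5/4
  2 + 4/5 = 14/5
  9 + 5/14 = 131/14
  1 + 14/131 = 145/131
  2 + 131/145 = 421/145
  6 + 145/421 = 2671/421

2671/421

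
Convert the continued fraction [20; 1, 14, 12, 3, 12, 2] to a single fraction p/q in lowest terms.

299603/14312

Using pₖ = aₖpₖ₋₁ + pₖ₋₂ and qₖ = aₖqₖ₋₁ + qₖ₋₂:
  k=0: a=20, p=20, q=1
  k=1: a=1, p=21, q=1
  k=2: a=14, p=314, q=15
  k=3: a=12, p=3789, q=181
  k=4: a=3, p=11681, q=558
  k=5: a=12, p=143961, q=6877
  k=6: a=2, p=299603, q=14312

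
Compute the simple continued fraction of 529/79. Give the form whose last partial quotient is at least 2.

529 = 6*79 + 55
79 = 1*55 + 24
55 = 2*24 + 7
24 = 3*7 + 3
7 = 2*3 + 1
3 = 3*1 + 0  (stop)
So 529/79 = [6; 1, 2, 3, 2, 3].

[6; 1, 2, 3, 2, 3]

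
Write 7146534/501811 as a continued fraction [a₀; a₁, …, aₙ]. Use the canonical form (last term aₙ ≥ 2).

7146534 = 14*501811 + 121180
501811 = 4*121180 + 17091
121180 = 7*17091 + 1543
17091 = 11*1543 + 118
1543 = 13*118 + 9
118 = 13*9 + 1
9 = 9*1 + 0  (stop)
So 7146534/501811 = [14; 4, 7, 11, 13, 13, 9].

[14; 4, 7, 11, 13, 13, 9]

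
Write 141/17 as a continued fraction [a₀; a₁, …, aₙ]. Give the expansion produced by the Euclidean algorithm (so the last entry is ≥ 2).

[8; 3, 2, 2]

141 = 8×17 + 5
17 = 3×5 + 2
5 = 2×2 + 1
2 = 2×1 + 0  (stop)
So 141/17 = [8; 3, 2, 2].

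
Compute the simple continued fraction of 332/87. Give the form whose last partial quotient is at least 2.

332 = 3*87 + 71
87 = 1*71 + 16
71 = 4*16 + 7
16 = 2*7 + 2
7 = 3*2 + 1
2 = 2*1 + 0  (stop)
So 332/87 = [3; 1, 4, 2, 3, 2].

[3; 1, 4, 2, 3, 2]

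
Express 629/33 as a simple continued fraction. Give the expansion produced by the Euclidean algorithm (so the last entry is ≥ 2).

[19; 16, 2]

629 = 19·33 + 2
33 = 16·2 + 1
2 = 2·1 + 0  (stop)
So 629/33 = [19; 16, 2].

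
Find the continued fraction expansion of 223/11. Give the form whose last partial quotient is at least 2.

223 = 20·11 + 3
11 = 3·3 + 2
3 = 1·2 + 1
2 = 2·1 + 0  (stop)
So 223/11 = [20; 3, 1, 2].

[20; 3, 1, 2]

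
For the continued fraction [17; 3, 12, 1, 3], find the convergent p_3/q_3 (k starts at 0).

Using pₖ = aₖpₖ₋₁ + pₖ₋₂, qₖ = aₖqₖ₋₁ + qₖ₋₂ (with p₋₁=1, p₋₂=0, q₋₁=0, q₋₂=1):
  k=0: a=17, p=17, q=1
  k=1: a=3, p=52, q=3
  k=2: a=12, p=641, q=37
  k=3: a=1, p=693, q=40

693/40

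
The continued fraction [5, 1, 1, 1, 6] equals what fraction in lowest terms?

Using pₖ = aₖpₖ₋₁ + pₖ₋₂ and qₖ = aₖqₖ₋₁ + qₖ₋₂:
  k=0: a=5, p=5, q=1
  k=1: a=1, p=6, q=1
  k=2: a=1, p=11, q=2
  k=3: a=1, p=17, q=3
  k=4: a=6, p=113, q=20

113/20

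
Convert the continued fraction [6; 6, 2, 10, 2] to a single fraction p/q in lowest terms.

Using pₖ = aₖpₖ₋₁ + pₖ₋₂ and qₖ = aₖqₖ₋₁ + qₖ₋₂:
  k=0: a=6, p=6, q=1
  k=1: a=6, p=37, q=6
  k=2: a=2, p=80, q=13
  k=3: a=10, p=837, q=136
  k=4: a=2, p=1754, q=285

1754/285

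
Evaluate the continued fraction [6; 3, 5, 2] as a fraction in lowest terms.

221/35

Fold from the inside: start with 2/1.
  5 + 1/2 = 11/2
  3 + 2/11 = 35/11
  6 + 11/35 = 221/35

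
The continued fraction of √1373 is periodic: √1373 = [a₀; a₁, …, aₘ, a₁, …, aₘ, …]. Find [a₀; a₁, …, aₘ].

[37; 18, 1, 1, 18, 74]

a₀ = ⌊√1373⌋ = 37.
With m₀=0, d₀=1 and mₖ₊₁ = dₖaₖ − mₖ, dₖ₊₁ = (n − mₖ₊₁²)/dₖ, aₖ₊₁ = ⌊(a₀+mₖ₊₁)/dₖ₊₁⌋:
  k=1: m=37, d=4, a=18
  k=2: m=35, d=37, a=1
  k=3: m=2, d=37, a=1
  k=4: m=35, d=4, a=18
  k=5: m=37, d=1, a=74
d=1 and a=2a₀=74 at k=5, so the next step gives (m, d) = (37, 4) again — its k=1 value — and the period has length 5.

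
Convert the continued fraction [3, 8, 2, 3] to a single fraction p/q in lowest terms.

184/59

Fold from the inside: start with 3/1.
  2 + 1/3 = 7/3
  8 + 3/7 = 59/7
  3 + 7/59 = 184/59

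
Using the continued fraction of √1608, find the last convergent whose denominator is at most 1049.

32120/801

√1608 = [40; 10, 80, …] (period length 2).
Convergents:
  p_0/q_0 = 40/1
  p_1/q_1 = 401/10
  p_2/q_2 = 32120/801
  p_3/q_3 = 321601/8020
q_2 = 801 ≤ 1049 < 8020 = q_3, so the answer is 32120/801.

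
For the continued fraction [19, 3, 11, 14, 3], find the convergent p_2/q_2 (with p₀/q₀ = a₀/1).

Using pₖ = aₖpₖ₋₁ + pₖ₋₂, qₖ = aₖqₖ₋₁ + qₖ₋₂ (with p₋₁=1, p₋₂=0, q₋₁=0, q₋₂=1):
  k=0: a=19, p=19, q=1
  k=1: a=3, p=58, q=3
  k=2: a=11, p=657, q=34

657/34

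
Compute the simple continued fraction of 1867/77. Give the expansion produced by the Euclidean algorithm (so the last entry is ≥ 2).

[24; 4, 19]

1867 = 24*77 + 19
77 = 4*19 + 1
19 = 19*1 + 0  (stop)
So 1867/77 = [24; 4, 19].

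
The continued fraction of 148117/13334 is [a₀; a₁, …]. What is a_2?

4

148117 = 11·13334 + 1443   →  a_0 = 11
13334 = 9·1443 + 347   →  a_1 = 9
1443 = 4·347 + 55   →  a_2 = 4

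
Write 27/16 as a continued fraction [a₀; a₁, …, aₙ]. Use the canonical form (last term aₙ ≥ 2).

[1; 1, 2, 5]

27 = 1·16 + 11
16 = 1·11 + 5
11 = 2·5 + 1
5 = 5·1 + 0  (stop)
So 27/16 = [1; 1, 2, 5].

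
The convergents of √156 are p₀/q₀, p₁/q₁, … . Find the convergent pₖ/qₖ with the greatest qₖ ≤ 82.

√156 = [12; 2, 24, …] (period length 2).
Convergents:
  p_0/q_0 = 12/1
  p_1/q_1 = 25/2
  p_2/q_2 = 612/49
  p_3/q_3 = 1249/100
q_2 = 49 ≤ 82 < 100 = q_3, so the answer is 612/49.

612/49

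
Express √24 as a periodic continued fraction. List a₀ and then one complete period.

a₀ = ⌊√24⌋ = 4.
With m₀=0, d₀=1 and mₖ₊₁ = dₖaₖ − mₖ, dₖ₊₁ = (n − mₖ₊₁²)/dₖ, aₖ₊₁ = ⌊(a₀+mₖ₊₁)/dₖ₊₁⌋:
  k=1: m=4, d=8, a=1
  k=2: m=4, d=1, a=8
d=1 and a=2a₀=8 at k=2, so the next step gives (m, d) = (4, 8) again — its k=1 value — and the period has length 2.

[4; 1, 8]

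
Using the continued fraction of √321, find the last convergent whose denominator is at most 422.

√321 = [17; 1, 10, 1, 34, …] (period length 4).
Convergents:
  p_0/q_0 = 17/1
  p_1/q_1 = 18/1
  p_2/q_2 = 197/11
  p_3/q_3 = 215/12
  p_4/q_4 = 7507/419
  p_5/q_5 = 7722/431
q_4 = 419 ≤ 422 < 431 = q_5, so the answer is 7507/419.

7507/419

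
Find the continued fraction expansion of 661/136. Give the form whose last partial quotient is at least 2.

[4; 1, 6, 6, 3]

661 = 4*136 + 117
136 = 1*117 + 19
117 = 6*19 + 3
19 = 6*3 + 1
3 = 3*1 + 0  (stop)
So 661/136 = [4; 1, 6, 6, 3].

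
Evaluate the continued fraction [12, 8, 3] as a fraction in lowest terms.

Fold from the inside: start with 3/1.
  8 + 1/3 = 25/3
  12 + 3/25 = 303/25

303/25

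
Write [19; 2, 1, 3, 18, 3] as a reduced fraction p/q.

Fold from the inside: start with 3/1.
  18 + 1/3 = 55/3
  3 + 3/55 = 168/55
  1 + 55/168 = 223/168
  2 + 168/223 = 614/223
  19 + 223/614 = 11889/614

11889/614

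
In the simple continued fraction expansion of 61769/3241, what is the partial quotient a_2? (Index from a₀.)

61769 = 19·3241 + 190   →  a_0 = 19
3241 = 17·190 + 11   →  a_1 = 17
190 = 17·11 + 3   →  a_2 = 17

17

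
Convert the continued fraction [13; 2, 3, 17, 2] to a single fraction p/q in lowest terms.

3344/249

Using pₖ = aₖpₖ₋₁ + pₖ₋₂ and qₖ = aₖqₖ₋₁ + qₖ₋₂:
  k=0: a=13, p=13, q=1
  k=1: a=2, p=27, q=2
  k=2: a=3, p=94, q=7
  k=3: a=17, p=1625, q=121
  k=4: a=2, p=3344, q=249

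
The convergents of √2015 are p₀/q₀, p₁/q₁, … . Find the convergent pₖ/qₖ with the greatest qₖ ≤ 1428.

36315/809

√2015 = [44; 1, 7, 1, 88, …] (period length 4).
Convergents:
  p_0/q_0 = 44/1
  p_1/q_1 = 45/1
  p_2/q_2 = 359/8
  p_3/q_3 = 404/9
  p_4/q_4 = 35911/800
  p_5/q_5 = 36315/809
  p_6/q_6 = 290116/6463
q_5 = 809 ≤ 1428 < 6463 = q_6, so the answer is 36315/809.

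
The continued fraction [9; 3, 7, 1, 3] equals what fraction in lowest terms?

904/97

Fold from the inside: start with 3/1.
  1 + 1/3 = 4/3
  7 + 3/4 = 31/4
  3 + 4/31 = 97/31
  9 + 31/97 = 904/97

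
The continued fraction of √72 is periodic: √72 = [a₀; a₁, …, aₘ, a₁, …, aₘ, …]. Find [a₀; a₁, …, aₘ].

a₀ = ⌊√72⌋ = 8.
With m₀=0, d₀=1 and mₖ₊₁ = dₖaₖ − mₖ, dₖ₊₁ = (n − mₖ₊₁²)/dₖ, aₖ₊₁ = ⌊(a₀+mₖ₊₁)/dₖ₊₁⌋:
  k=1: m=8, d=8, a=2
  k=2: m=8, d=1, a=16
d=1 and a=2a₀=16 at k=2, so the next step gives (m, d) = (8, 8) again — its k=1 value — and the period has length 2.

[8; 2, 16]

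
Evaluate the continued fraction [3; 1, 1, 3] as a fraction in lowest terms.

Fold from the inside: start with 3/1.
  1 + 1/3 = 4/3
  1 + 3/4 = 7/4
  3 + 4/7 = 25/7

25/7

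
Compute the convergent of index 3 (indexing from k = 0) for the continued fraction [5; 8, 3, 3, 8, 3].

Using pₖ = aₖpₖ₋₁ + pₖ₋₂, qₖ = aₖqₖ₋₁ + qₖ₋₂ (with p₋₁=1, p₋₂=0, q₋₁=0, q₋₂=1):
  k=0: a=5, p=5, q=1
  k=1: a=8, p=41, q=8
  k=2: a=3, p=128, q=25
  k=3: a=3, p=425, q=83

425/83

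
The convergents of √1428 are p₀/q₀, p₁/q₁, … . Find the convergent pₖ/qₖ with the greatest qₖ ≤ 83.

2683/71

√1428 = [37; 1, 3, 1, 2, 1, 3, 1, 74, …] (period length 8).
Convergents:
  p_0/q_0 = 37/1
  p_1/q_1 = 38/1
  p_2/q_2 = 151/4
  p_3/q_3 = 189/5
  p_4/q_4 = 529/14
  p_5/q_5 = 718/19
  p_6/q_6 = 2683/71
  p_7/q_7 = 3401/90
q_6 = 71 ≤ 83 < 90 = q_7, so the answer is 2683/71.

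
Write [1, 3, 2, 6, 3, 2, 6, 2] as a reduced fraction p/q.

5878/4561

Using pₖ = aₖpₖ₋₁ + pₖ₋₂ and qₖ = aₖqₖ₋₁ + qₖ₋₂:
  k=0: a=1, p=1, q=1
  k=1: a=3, p=4, q=3
  k=2: a=2, p=9, q=7
  k=3: a=6, p=58, q=45
  k=4: a=3, p=183, q=142
  k=5: a=2, p=424, q=329
  k=6: a=6, p=2727, q=2116
  k=7: a=2, p=5878, q=4561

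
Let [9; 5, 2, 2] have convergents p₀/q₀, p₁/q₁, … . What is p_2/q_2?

101/11

Using pₖ = aₖpₖ₋₁ + pₖ₋₂, qₖ = aₖqₖ₋₁ + qₖ₋₂ (with p₋₁=1, p₋₂=0, q₋₁=0, q₋₂=1):
  k=0: a=9, p=9, q=1
  k=1: a=5, p=46, q=5
  k=2: a=2, p=101, q=11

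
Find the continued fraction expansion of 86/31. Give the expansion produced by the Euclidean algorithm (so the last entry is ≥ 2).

[2; 1, 3, 2, 3]

86 = 2·31 + 24
31 = 1·24 + 7
24 = 3·7 + 3
7 = 2·3 + 1
3 = 3·1 + 0  (stop)
So 86/31 = [2; 1, 3, 2, 3].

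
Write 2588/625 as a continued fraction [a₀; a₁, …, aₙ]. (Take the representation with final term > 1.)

[4; 7, 9, 1, 3, 2]

2588 = 4·625 + 88
625 = 7·88 + 9
88 = 9·9 + 7
9 = 1·7 + 2
7 = 3·2 + 1
2 = 2·1 + 0  (stop)
So 2588/625 = [4; 7, 9, 1, 3, 2].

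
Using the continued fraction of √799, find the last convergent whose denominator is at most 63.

424/15

√799 = [28; 3, 1, 3, 56, …] (period length 4).
Convergents:
  p_0/q_0 = 28/1
  p_1/q_1 = 85/3
  p_2/q_2 = 113/4
  p_3/q_3 = 424/15
  p_4/q_4 = 23857/844
q_3 = 15 ≤ 63 < 844 = q_4, so the answer is 424/15.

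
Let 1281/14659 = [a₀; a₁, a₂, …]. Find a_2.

1281 = 0·14659 + 1281   →  a_0 = 0
14659 = 11·1281 + 568   →  a_1 = 11
1281 = 2·568 + 145   →  a_2 = 2

2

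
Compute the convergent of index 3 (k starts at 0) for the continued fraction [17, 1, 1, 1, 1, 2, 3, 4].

53/3

Using pₖ = aₖpₖ₋₁ + pₖ₋₂, qₖ = aₖqₖ₋₁ + qₖ₋₂ (with p₋₁=1, p₋₂=0, q₋₁=0, q₋₂=1):
  k=0: a=17, p=17, q=1
  k=1: a=1, p=18, q=1
  k=2: a=1, p=35, q=2
  k=3: a=1, p=53, q=3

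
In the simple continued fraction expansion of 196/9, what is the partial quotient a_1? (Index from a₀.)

196 = 21·9 + 7   →  a_0 = 21
9 = 1·7 + 2   →  a_1 = 1

1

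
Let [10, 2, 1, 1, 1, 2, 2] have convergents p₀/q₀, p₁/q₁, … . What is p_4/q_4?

Using pₖ = aₖpₖ₋₁ + pₖ₋₂, qₖ = aₖqₖ₋₁ + qₖ₋₂ (with p₋₁=1, p₋₂=0, q₋₁=0, q₋₂=1):
  k=0: a=10, p=10, q=1
  k=1: a=2, p=21, q=2
  k=2: a=1, p=31, q=3
  k=3: a=1, p=52, q=5
  k=4: a=1, p=83, q=8

83/8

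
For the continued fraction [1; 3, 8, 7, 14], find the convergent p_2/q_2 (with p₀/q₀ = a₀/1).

33/25

Using pₖ = aₖpₖ₋₁ + pₖ₋₂, qₖ = aₖqₖ₋₁ + qₖ₋₂ (with p₋₁=1, p₋₂=0, q₋₁=0, q₋₂=1):
  k=0: a=1, p=1, q=1
  k=1: a=3, p=4, q=3
  k=2: a=8, p=33, q=25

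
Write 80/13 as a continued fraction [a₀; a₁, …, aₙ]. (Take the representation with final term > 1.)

80 = 6*13 + 2
13 = 6*2 + 1
2 = 2*1 + 0  (stop)
So 80/13 = [6; 6, 2].

[6; 6, 2]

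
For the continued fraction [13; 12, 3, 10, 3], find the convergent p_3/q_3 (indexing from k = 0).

4997/382

Using pₖ = aₖpₖ₋₁ + pₖ₋₂, qₖ = aₖqₖ₋₁ + qₖ₋₂ (with p₋₁=1, p₋₂=0, q₋₁=0, q₋₂=1):
  k=0: a=13, p=13, q=1
  k=1: a=12, p=157, q=12
  k=2: a=3, p=484, q=37
  k=3: a=10, p=4997, q=382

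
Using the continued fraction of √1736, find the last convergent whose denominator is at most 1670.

√1736 = [41; 1, 1, 1, 82, …] (period length 4).
Convergents:
  p_0/q_0 = 41/1
  p_1/q_1 = 42/1
  p_2/q_2 = 83/2
  p_3/q_3 = 125/3
  p_4/q_4 = 10333/248
  p_5/q_5 = 10458/251
  p_6/q_6 = 20791/499
  p_7/q_7 = 31249/750
  p_8/q_8 = 2583209/61999
q_7 = 750 ≤ 1670 < 61999 = q_8, so the answer is 31249/750.

31249/750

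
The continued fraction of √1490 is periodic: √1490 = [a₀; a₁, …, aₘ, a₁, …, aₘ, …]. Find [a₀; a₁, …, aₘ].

[38; 1, 1, 1, 1, 76]

a₀ = ⌊√1490⌋ = 38.
With m₀=0, d₀=1 and mₖ₊₁ = dₖaₖ − mₖ, dₖ₊₁ = (n − mₖ₊₁²)/dₖ, aₖ₊₁ = ⌊(a₀+mₖ₊₁)/dₖ₊₁⌋:
  k=1: m=38, d=46, a=1
  k=2: m=8, d=31, a=1
  k=3: m=23, d=31, a=1
  k=4: m=8, d=46, a=1
  k=5: m=38, d=1, a=76
d=1 and a=2a₀=76 at k=5, so the next step gives (m, d) = (38, 46) again — its k=1 value — and the period has length 5.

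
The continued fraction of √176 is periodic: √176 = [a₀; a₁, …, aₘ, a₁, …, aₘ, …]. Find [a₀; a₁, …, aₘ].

[13; 3, 1, 3, 26]

a₀ = ⌊√176⌋ = 13.
With m₀=0, d₀=1 and mₖ₊₁ = dₖaₖ − mₖ, dₖ₊₁ = (n − mₖ₊₁²)/dₖ, aₖ₊₁ = ⌊(a₀+mₖ₊₁)/dₖ₊₁⌋:
  k=1: m=13, d=7, a=3
  k=2: m=8, d=16, a=1
  k=3: m=8, d=7, a=3
  k=4: m=13, d=1, a=26
d=1 and a=2a₀=26 at k=4, so the next step gives (m, d) = (13, 7) again — its k=1 value — and the period has length 4.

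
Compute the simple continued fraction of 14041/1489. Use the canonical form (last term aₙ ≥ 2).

14041 = 9*1489 + 640
1489 = 2*640 + 209
640 = 3*209 + 13
209 = 16*13 + 1
13 = 13*1 + 0  (stop)
So 14041/1489 = [9; 2, 3, 16, 13].

[9; 2, 3, 16, 13]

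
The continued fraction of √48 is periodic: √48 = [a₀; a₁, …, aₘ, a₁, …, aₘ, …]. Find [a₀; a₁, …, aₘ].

a₀ = ⌊√48⌋ = 6.
With m₀=0, d₀=1 and mₖ₊₁ = dₖaₖ − mₖ, dₖ₊₁ = (n − mₖ₊₁²)/dₖ, aₖ₊₁ = ⌊(a₀+mₖ₊₁)/dₖ₊₁⌋:
  k=1: m=6, d=12, a=1
  k=2: m=6, d=1, a=12
d=1 and a=2a₀=12 at k=2, so the next step gives (m, d) = (6, 12) again — its k=1 value — and the period has length 2.

[6; 1, 12]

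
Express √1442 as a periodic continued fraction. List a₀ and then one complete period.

a₀ = ⌊√1442⌋ = 37.
With m₀=0, d₀=1 and mₖ₊₁ = dₖaₖ − mₖ, dₖ₊₁ = (n − mₖ₊₁²)/dₖ, aₖ₊₁ = ⌊(a₀+mₖ₊₁)/dₖ₊₁⌋:
  k=1: m=37, d=73, a=1
  k=2: m=36, d=2, a=36
  k=3: m=36, d=73, a=1
  k=4: m=37, d=1, a=74
d=1 and a=2a₀=74 at k=4, so the next step gives (m, d) = (37, 73) again — its k=1 value — and the period has length 4.

[37; 1, 36, 1, 74]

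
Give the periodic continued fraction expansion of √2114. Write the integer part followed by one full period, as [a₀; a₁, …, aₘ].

a₀ = ⌊√2114⌋ = 45.
With m₀=0, d₀=1 and mₖ₊₁ = dₖaₖ − mₖ, dₖ₊₁ = (n − mₖ₊₁²)/dₖ, aₖ₊₁ = ⌊(a₀+mₖ₊₁)/dₖ₊₁⌋:
  k=1: m=45, d=89, a=1
  k=2: m=44, d=2, a=44
  k=3: m=44, d=89, a=1
  k=4: m=45, d=1, a=90
d=1 and a=2a₀=90 at k=4, so the next step gives (m, d) = (45, 89) again — its k=1 value — and the period has length 4.

[45; 1, 44, 1, 90]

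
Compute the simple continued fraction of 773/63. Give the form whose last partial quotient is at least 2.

773 = 12×63 + 17
63 = 3×17 + 12
17 = 1×12 + 5
12 = 2×5 + 2
5 = 2×2 + 1
2 = 2×1 + 0  (stop)
So 773/63 = [12; 3, 1, 2, 2, 2].

[12; 3, 1, 2, 2, 2]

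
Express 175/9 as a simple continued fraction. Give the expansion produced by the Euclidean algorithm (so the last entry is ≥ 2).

[19; 2, 4]

175 = 19*9 + 4
9 = 2*4 + 1
4 = 4*1 + 0  (stop)
So 175/9 = [19; 2, 4].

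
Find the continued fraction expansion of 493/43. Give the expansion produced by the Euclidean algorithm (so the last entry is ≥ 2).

[11; 2, 6, 1, 2]

493 = 11·43 + 20
43 = 2·20 + 3
20 = 6·3 + 2
3 = 1·2 + 1
2 = 2·1 + 0  (stop)
So 493/43 = [11; 2, 6, 1, 2].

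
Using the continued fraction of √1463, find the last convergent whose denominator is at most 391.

√1463 = [38; 4, 76, …] (period length 2).
Convergents:
  p_0/q_0 = 38/1
  p_1/q_1 = 153/4
  p_2/q_2 = 11666/305
  p_3/q_3 = 46817/1224
q_2 = 305 ≤ 391 < 1224 = q_3, so the answer is 11666/305.

11666/305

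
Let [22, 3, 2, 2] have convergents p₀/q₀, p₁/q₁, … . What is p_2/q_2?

Using pₖ = aₖpₖ₋₁ + pₖ₋₂, qₖ = aₖqₖ₋₁ + qₖ₋₂ (with p₋₁=1, p₋₂=0, q₋₁=0, q₋₂=1):
  k=0: a=22, p=22, q=1
  k=1: a=3, p=67, q=3
  k=2: a=2, p=156, q=7

156/7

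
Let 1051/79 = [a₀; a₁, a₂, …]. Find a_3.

2

1051 = 13·79 + 24   →  a_0 = 13
79 = 3·24 + 7   →  a_1 = 3
24 = 3·7 + 3   →  a_2 = 3
7 = 2·3 + 1   →  a_3 = 2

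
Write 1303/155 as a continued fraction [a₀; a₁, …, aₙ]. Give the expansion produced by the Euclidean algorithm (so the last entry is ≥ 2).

1303 = 8×155 + 63
155 = 2×63 + 29
63 = 2×29 + 5
29 = 5×5 + 4
5 = 1×4 + 1
4 = 4×1 + 0  (stop)
So 1303/155 = [8; 2, 2, 5, 1, 4].

[8; 2, 2, 5, 1, 4]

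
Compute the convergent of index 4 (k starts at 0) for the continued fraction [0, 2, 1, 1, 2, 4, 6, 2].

Using pₖ = aₖpₖ₋₁ + pₖ₋₂, qₖ = aₖqₖ₋₁ + qₖ₋₂ (with p₋₁=1, p₋₂=0, q₋₁=0, q₋₂=1):
  k=0: a=0, p=0, q=1
  k=1: a=2, p=1, q=2
  k=2: a=1, p=1, q=3
  k=3: a=1, p=2, q=5
  k=4: a=2, p=5, q=13

5/13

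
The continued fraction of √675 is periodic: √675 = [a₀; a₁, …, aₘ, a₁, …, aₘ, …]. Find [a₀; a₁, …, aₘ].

a₀ = ⌊√675⌋ = 25.
With m₀=0, d₀=1 and mₖ₊₁ = dₖaₖ − mₖ, dₖ₊₁ = (n − mₖ₊₁²)/dₖ, aₖ₊₁ = ⌊(a₀+mₖ₊₁)/dₖ₊₁⌋:
  k=1: m=25, d=50, a=1
  k=2: m=25, d=1, a=50
d=1 and a=2a₀=50 at k=2, so the next step gives (m, d) = (25, 50) again — its k=1 value — and the period has length 2.

[25; 1, 50]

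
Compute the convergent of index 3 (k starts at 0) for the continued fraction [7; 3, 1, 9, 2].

283/39

Using pₖ = aₖpₖ₋₁ + pₖ₋₂, qₖ = aₖqₖ₋₁ + qₖ₋₂ (with p₋₁=1, p₋₂=0, q₋₁=0, q₋₂=1):
  k=0: a=7, p=7, q=1
  k=1: a=3, p=22, q=3
  k=2: a=1, p=29, q=4
  k=3: a=9, p=283, q=39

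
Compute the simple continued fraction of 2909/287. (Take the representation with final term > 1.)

[10; 7, 2, 1, 3, 1, 2]

2909 = 10·287 + 39
287 = 7·39 + 14
39 = 2·14 + 11
14 = 1·11 + 3
11 = 3·3 + 2
3 = 1·2 + 1
2 = 2·1 + 0  (stop)
So 2909/287 = [10; 7, 2, 1, 3, 1, 2].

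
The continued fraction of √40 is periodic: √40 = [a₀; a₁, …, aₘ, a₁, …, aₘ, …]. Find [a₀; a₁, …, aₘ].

[6; 3, 12]

a₀ = ⌊√40⌋ = 6.
With m₀=0, d₀=1 and mₖ₊₁ = dₖaₖ − mₖ, dₖ₊₁ = (n − mₖ₊₁²)/dₖ, aₖ₊₁ = ⌊(a₀+mₖ₊₁)/dₖ₊₁⌋:
  k=1: m=6, d=4, a=3
  k=2: m=6, d=1, a=12
d=1 and a=2a₀=12 at k=2, so the next step gives (m, d) = (6, 4) again — its k=1 value — and the period has length 2.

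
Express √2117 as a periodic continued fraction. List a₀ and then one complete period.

a₀ = ⌊√2117⌋ = 46.

[46; 92]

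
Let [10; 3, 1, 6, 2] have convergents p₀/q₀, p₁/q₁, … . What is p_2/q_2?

Using pₖ = aₖpₖ₋₁ + pₖ₋₂, qₖ = aₖqₖ₋₁ + qₖ₋₂ (with p₋₁=1, p₋₂=0, q₋₁=0, q₋₂=1):
  k=0: a=10, p=10, q=1
  k=1: a=3, p=31, q=3
  k=2: a=1, p=41, q=4

41/4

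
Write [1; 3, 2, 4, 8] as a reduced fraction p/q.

Using pₖ = aₖpₖ₋₁ + pₖ₋₂ and qₖ = aₖqₖ₋₁ + qₖ₋₂:
  k=0: a=1, p=1, q=1
  k=1: a=3, p=4, q=3
  k=2: a=2, p=9, q=7
  k=3: a=4, p=40, q=31
  k=4: a=8, p=329, q=255

329/255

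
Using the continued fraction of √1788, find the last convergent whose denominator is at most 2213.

43807/1036

√1788 = [42; 3, 1, 1, 20, 1, 1, 3, 84, …] (period length 8).
Convergents:
  p_0/q_0 = 42/1
  p_1/q_1 = 127/3
  p_2/q_2 = 169/4
  p_3/q_3 = 296/7
  p_4/q_4 = 6089/144
  p_5/q_5 = 6385/151
  p_6/q_6 = 12474/295
  p_7/q_7 = 43807/1036
  p_8/q_8 = 3692262/87319
q_7 = 1036 ≤ 2213 < 87319 = q_8, so the answer is 43807/1036.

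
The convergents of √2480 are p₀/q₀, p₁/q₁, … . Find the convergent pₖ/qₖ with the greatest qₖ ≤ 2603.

124001/2490

√2480 = [49; 1, 3, 1, 98, …] (period length 4).
Convergents:
  p_0/q_0 = 49/1
  p_1/q_1 = 50/1
  p_2/q_2 = 199/4
  p_3/q_3 = 249/5
  p_4/q_4 = 24601/494
  p_5/q_5 = 24850/499
  p_6/q_6 = 99151/1991
  p_7/q_7 = 124001/2490
  p_8/q_8 = 12251249/246011
q_7 = 2490 ≤ 2603 < 246011 = q_8, so the answer is 124001/2490.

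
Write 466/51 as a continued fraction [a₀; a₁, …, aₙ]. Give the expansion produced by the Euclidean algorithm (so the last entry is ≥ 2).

[9; 7, 3, 2]

466 = 9×51 + 7
51 = 7×7 + 2
7 = 3×2 + 1
2 = 2×1 + 0  (stop)
So 466/51 = [9; 7, 3, 2].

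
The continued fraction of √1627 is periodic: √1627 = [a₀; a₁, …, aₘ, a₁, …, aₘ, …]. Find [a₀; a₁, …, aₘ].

[40; 2, 1, 39, 1, 2, 80]

a₀ = ⌊√1627⌋ = 40.
With m₀=0, d₀=1 and mₖ₊₁ = dₖaₖ − mₖ, dₖ₊₁ = (n − mₖ₊₁²)/dₖ, aₖ₊₁ = ⌊(a₀+mₖ₊₁)/dₖ₊₁⌋:
  k=1: m=40, d=27, a=2
  k=2: m=14, d=53, a=1
  k=3: m=39, d=2, a=39
  k=4: m=39, d=53, a=1
  k=5: m=14, d=27, a=2
  k=6: m=40, d=1, a=80
d=1 and a=2a₀=80 at k=6, so the next step gives (m, d) = (40, 27) again — its k=1 value — and the period has length 6.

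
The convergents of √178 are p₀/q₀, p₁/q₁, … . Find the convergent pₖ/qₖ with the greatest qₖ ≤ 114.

√178 = [13; 2, 1, 12, 1, 2, 26, …] (period length 6).
Convergents:
  p_0/q_0 = 13/1
  p_1/q_1 = 27/2
  p_2/q_2 = 40/3
  p_3/q_3 = 507/38
  p_4/q_4 = 547/41
  p_5/q_5 = 1601/120
q_4 = 41 ≤ 114 < 120 = q_5, so the answer is 547/41.

547/41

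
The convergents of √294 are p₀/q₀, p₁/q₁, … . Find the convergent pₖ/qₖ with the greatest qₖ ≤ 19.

120/7

√294 = [17; 6, 1, 4, 1, 6, 34, …] (period length 6).
Convergents:
  p_0/q_0 = 17/1
  p_1/q_1 = 103/6
  p_2/q_2 = 120/7
  p_3/q_3 = 583/34
q_2 = 7 ≤ 19 < 34 = q_3, so the answer is 120/7.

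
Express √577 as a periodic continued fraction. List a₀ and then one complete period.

[24; 48]

a₀ = ⌊√577⌋ = 24.
With m₀=0, d₀=1 and mₖ₊₁ = dₖaₖ − mₖ, dₖ₊₁ = (n − mₖ₊₁²)/dₖ, aₖ₊₁ = ⌊(a₀+mₖ₊₁)/dₖ₊₁⌋:
  k=1: m=24, d=1, a=48
d=1 and a=2a₀=48 at k=1, so the next step gives (m, d) = (24, 1) again — its k=1 value — and the period has length 1.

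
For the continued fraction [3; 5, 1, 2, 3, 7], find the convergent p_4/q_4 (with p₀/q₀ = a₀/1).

Using pₖ = aₖpₖ₋₁ + pₖ₋₂, qₖ = aₖqₖ₋₁ + qₖ₋₂ (with p₋₁=1, p₋₂=0, q₋₁=0, q₋₂=1):
  k=0: a=3, p=3, q=1
  k=1: a=5, p=16, q=5
  k=2: a=1, p=19, q=6
  k=3: a=2, p=54, q=17
  k=4: a=3, p=181, q=57

181/57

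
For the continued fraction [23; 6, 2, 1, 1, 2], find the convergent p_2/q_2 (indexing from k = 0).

Using pₖ = aₖpₖ₋₁ + pₖ₋₂, qₖ = aₖqₖ₋₁ + qₖ₋₂ (with p₋₁=1, p₋₂=0, q₋₁=0, q₋₂=1):
  k=0: a=23, p=23, q=1
  k=1: a=6, p=139, q=6
  k=2: a=2, p=301, q=13

301/13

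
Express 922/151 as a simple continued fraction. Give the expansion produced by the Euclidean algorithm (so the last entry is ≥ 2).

[6; 9, 2, 3, 2]

922 = 6×151 + 16
151 = 9×16 + 7
16 = 2×7 + 2
7 = 3×2 + 1
2 = 2×1 + 0  (stop)
So 922/151 = [6; 9, 2, 3, 2].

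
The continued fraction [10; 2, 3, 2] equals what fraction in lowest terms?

167/16

Fold from the inside: start with 2/1.
  3 + 1/2 = 7/2
  2 + 2/7 = 16/7
  10 + 7/16 = 167/16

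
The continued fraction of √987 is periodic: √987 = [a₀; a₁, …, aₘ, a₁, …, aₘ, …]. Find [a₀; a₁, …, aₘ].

a₀ = ⌊√987⌋ = 31.
With m₀=0, d₀=1 and mₖ₊₁ = dₖaₖ − mₖ, dₖ₊₁ = (n − mₖ₊₁²)/dₖ, aₖ₊₁ = ⌊(a₀+mₖ₊₁)/dₖ₊₁⌋:
  k=1: m=31, d=26, a=2
  k=2: m=21, d=21, a=2
  k=3: m=21, d=26, a=2
  k=4: m=31, d=1, a=62
d=1 and a=2a₀=62 at k=4, so the next step gives (m, d) = (31, 26) again — its k=1 value — and the period has length 4.

[31; 2, 2, 2, 62]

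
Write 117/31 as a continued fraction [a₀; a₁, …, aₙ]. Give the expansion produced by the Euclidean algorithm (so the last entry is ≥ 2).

117 = 3*31 + 24
31 = 1*24 + 7
24 = 3*7 + 3
7 = 2*3 + 1
3 = 3*1 + 0  (stop)
So 117/31 = [3; 1, 3, 2, 3].

[3; 1, 3, 2, 3]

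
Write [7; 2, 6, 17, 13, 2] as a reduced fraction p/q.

Fold from the inside: start with 2/1.
  13 + 1/2 = 27/2
  17 + 2/27 = 461/27
  6 + 27/461 = 2793/461
  2 + 461/2793 = 6047/2793
  7 + 2793/6047 = 45122/6047

45122/6047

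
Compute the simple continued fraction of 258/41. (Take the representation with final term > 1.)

[6; 3, 2, 2, 2]

258 = 6·41 + 12
41 = 3·12 + 5
12 = 2·5 + 2
5 = 2·2 + 1
2 = 2·1 + 0  (stop)
So 258/41 = [6; 3, 2, 2, 2].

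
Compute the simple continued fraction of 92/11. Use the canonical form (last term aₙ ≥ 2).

[8; 2, 1, 3]

92 = 8*11 + 4
11 = 2*4 + 3
4 = 1*3 + 1
3 = 3*1 + 0  (stop)
So 92/11 = [8; 2, 1, 3].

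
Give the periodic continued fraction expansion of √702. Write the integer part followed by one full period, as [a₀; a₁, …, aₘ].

[26; 2, 52]

a₀ = ⌊√702⌋ = 26.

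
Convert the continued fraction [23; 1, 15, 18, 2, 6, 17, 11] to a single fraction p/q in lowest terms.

17496025/730898

Fold from the inside: start with 11/1.
  17 + 1/11 = 188/11
  6 + 11/188 = 1139/188
  2 + 188/1139 = 2466/1139
  18 + 1139/2466 = 45527/2466
  15 + 2466/45527 = 685371/45527
  1 + 45527/685371 = 730898/685371
  23 + 685371/730898 = 17496025/730898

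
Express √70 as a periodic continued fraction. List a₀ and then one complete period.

a₀ = ⌊√70⌋ = 8.

[8; 2, 1, 2, 1, 2, 16]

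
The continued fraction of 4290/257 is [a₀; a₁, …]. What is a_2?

2

4290 = 16·257 + 178   →  a_0 = 16
257 = 1·178 + 79   →  a_1 = 1
178 = 2·79 + 20   →  a_2 = 2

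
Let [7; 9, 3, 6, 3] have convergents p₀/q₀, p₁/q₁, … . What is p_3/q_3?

1258/177

Using pₖ = aₖpₖ₋₁ + pₖ₋₂, qₖ = aₖqₖ₋₁ + qₖ₋₂ (with p₋₁=1, p₋₂=0, q₋₁=0, q₋₂=1):
  k=0: a=7, p=7, q=1
  k=1: a=9, p=64, q=9
  k=2: a=3, p=199, q=28
  k=3: a=6, p=1258, q=177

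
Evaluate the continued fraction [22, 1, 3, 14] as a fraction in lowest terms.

Fold from the inside: start with 14/1.
  3 + 1/14 = 43/14
  1 + 14/43 = 57/43
  22 + 43/57 = 1297/57

1297/57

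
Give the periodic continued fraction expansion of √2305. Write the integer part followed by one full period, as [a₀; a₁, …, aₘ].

[48; 96]

a₀ = ⌊√2305⌋ = 48.
With m₀=0, d₀=1 and mₖ₊₁ = dₖaₖ − mₖ, dₖ₊₁ = (n − mₖ₊₁²)/dₖ, aₖ₊₁ = ⌊(a₀+mₖ₊₁)/dₖ₊₁⌋:
  k=1: m=48, d=1, a=96
d=1 and a=2a₀=96 at k=1, so the next step gives (m, d) = (48, 1) again — its k=1 value — and the period has length 1.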